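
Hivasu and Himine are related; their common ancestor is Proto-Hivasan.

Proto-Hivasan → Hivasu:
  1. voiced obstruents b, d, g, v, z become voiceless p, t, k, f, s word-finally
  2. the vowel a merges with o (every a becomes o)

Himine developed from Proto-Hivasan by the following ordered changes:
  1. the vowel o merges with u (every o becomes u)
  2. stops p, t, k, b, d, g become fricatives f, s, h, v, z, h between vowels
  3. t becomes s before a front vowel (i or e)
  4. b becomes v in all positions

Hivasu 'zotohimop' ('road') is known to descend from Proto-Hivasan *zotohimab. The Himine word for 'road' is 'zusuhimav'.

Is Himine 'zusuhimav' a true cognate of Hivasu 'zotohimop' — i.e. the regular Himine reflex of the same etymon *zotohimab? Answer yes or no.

yes

Derive the expected Himine reflex of *zotohimab:
Himine: start from *zotohimab.
  rule 1 (vowel merger): zotohimab → zutuhimab
  rule 2 (intervocalic lenition): zutuhimab → zusuhimab
  rule 3: no change — zusuhimab
  rule 4 (unconditioned shift): zusuhimab → zusuhimav
  ⇒ Himine zusuhimav
Himine 'zusuhimav' matches the regular reflex exactly, so the pair is cognate.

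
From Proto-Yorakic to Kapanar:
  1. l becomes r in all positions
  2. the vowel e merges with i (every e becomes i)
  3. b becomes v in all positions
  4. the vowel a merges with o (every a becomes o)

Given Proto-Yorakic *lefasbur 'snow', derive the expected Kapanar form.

Kapanar: start from *lefasbur.
  rule 1 (unconditioned shift): lefasbur → refasbur
  rule 2 (vowel merger): refasbur → rifasbur
  rule 3 (unconditioned shift): rifasbur → rifasvur
  rule 4 (vowel merger): rifasvur → rifosvur
  ⇒ Kapanar rifosvur

rifosvur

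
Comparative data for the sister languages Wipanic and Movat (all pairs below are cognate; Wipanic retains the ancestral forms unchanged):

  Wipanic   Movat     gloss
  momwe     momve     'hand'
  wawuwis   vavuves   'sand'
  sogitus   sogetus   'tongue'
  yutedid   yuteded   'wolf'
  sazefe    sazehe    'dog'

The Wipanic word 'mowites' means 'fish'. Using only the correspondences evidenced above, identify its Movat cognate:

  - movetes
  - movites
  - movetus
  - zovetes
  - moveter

wawuwis ~ vavuves — Wipanic w corresponds to Movat v between vowels (before a front vowel).
wawuwis ~ vavuves, sogitus ~ sogetus — Wipanic i corresponds to Movat e after a consonant, before a consonant other than r, m, n, p, b, f, v.
Applying these to Wipanic 'mowites':
  mowites → movites   (w→v between vowels (before a front vowel))
  movites → movetes   (i→e after a consonant, before a consonant other than r, m, n, p, b, f, v)
So the Movat cognate is 'movetes'.

movetes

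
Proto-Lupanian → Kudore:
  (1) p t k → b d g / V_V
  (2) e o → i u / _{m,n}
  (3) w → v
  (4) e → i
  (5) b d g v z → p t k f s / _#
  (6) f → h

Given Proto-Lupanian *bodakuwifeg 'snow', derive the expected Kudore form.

Kudore: start from *bodakuwifeg.
  rule 1 (intervocalic voicing): bodakuwifeg → bodaguwifeg
  rule 2: no change — bodaguwifeg
  rule 3 (unconditioned shift): bodaguwifeg → bodaguvifeg
  rule 4 (vowel merger): bodaguvifeg → bodaguvifig
  rule 5 (final devoicing): bodaguvifig → bodaguvifik
  rule 6 (unconditioned shift): bodaguvifik → bodaguvihik
  ⇒ Kudore bodaguvihik

bodaguvihik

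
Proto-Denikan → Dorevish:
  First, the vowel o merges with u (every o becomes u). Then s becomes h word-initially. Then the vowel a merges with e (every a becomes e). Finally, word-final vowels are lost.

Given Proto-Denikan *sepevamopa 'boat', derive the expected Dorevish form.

Dorevish: *sepevamopa
  sepevamopa → sepevamupa   [vowel merger]
  sepevamupa → hepevamupa   [debuccalisation]
  hepevamupa → hepevemupe   [vowel merger]
  hepevemupe → hepevemup   [apocope]
  giving Dorevish hepevemup.

hepevemup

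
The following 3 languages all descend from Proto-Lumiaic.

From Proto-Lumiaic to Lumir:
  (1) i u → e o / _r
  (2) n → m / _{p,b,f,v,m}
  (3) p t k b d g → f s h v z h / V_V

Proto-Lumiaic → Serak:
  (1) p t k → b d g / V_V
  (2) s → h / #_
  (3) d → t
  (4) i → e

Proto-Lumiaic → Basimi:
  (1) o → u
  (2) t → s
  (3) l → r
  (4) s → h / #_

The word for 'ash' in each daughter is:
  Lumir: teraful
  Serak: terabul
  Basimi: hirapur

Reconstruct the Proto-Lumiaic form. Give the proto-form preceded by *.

Position 1: Lumir has t, Serak has t, Basimi has h. Lumir preserves t here (none of its changes turn any other segment into t), so the proto-segment is *t.
Position 5: Lumir has f, Serak has b, Basimi has p. Basimi preserves p here (none of its changes turn any other segment into p), so the proto-segment is *p.
Position 7: Lumir has l, Serak has l, Basimi has r. Lumir preserves l here (none of its changes turn any other segment into l), so the proto-segment is *l.
Verify the candidate proto-form against each daughter:
Lumir: *tirapul
  tirapul → terapul   [pre-rhotic lowering]
  terapul (rule 2 does not apply)
  terapul → teraful   [intervocalic lenition]
  giving Lumir teraful.
Serak: *tirapul
  tirapul → tirabul   [intervocalic voicing]
  tirabul (rule 2 does not apply)
  tirabul (rule 3 does not apply)
  tirabul → terabul   [vowel merger]
  giving Serak terabul.
Basimi: start from *tirapul.
  rule 1: no change — tirapul
  rule 2 (unconditioned shift): tirapul → sirapul
  rule 3 (unconditioned shift): sirapul → sirapur
  rule 4 (debuccalisation): sirapur → hirapur
  ⇒ Basimi hirapur
No other proto-form is consistent with every reflex, so the reconstruction is *tirapul.

*tirapul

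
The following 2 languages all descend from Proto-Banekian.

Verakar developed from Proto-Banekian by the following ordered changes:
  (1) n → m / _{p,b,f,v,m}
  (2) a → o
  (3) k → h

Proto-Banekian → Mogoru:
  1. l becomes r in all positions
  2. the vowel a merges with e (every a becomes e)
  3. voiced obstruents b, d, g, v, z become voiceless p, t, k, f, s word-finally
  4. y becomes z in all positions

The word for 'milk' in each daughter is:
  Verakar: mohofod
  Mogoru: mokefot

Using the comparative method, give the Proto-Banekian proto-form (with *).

*mokafod

Position 3: Verakar has h, Mogoru has k. Taking the neighbouring segments as reconstructed: Verakar h could go back to *k or *h; Mogoru k can only go back to *k — the one source consistent with every daughter is *k.
Position 4: Verakar has o, Mogoru has e. Taking the neighbouring segments as reconstructed: Verakar o could go back to *a or *o; Mogoru e could go back to *a or *e — the one source consistent with every daughter is *a.
Position 7: Verakar has d, Mogoru has t. Verakar preserves d here (none of its changes turn any other segment into d), so the proto-segment is *d.
The remaining positions agree across the daughters. Check the candidate against every language:
Verakar: *mokafod
  mokafod (rule 1 does not apply)
  mokafod → mokofod   [vowel merger]
  mokofod → mohofod   [unconditioned shift]
  giving Verakar mohofod.
Mogoru: *mokafod
  mokafod (rule 1 does not apply)
  mokafod → mokefod   [vowel merger]
  mokefod → mokefot   [final devoicing]
  mokefot (rule 4 does not apply)
  giving Mogoru mokefot.
No other proto-form is consistent with every reflex, so the reconstruction is *mokafod.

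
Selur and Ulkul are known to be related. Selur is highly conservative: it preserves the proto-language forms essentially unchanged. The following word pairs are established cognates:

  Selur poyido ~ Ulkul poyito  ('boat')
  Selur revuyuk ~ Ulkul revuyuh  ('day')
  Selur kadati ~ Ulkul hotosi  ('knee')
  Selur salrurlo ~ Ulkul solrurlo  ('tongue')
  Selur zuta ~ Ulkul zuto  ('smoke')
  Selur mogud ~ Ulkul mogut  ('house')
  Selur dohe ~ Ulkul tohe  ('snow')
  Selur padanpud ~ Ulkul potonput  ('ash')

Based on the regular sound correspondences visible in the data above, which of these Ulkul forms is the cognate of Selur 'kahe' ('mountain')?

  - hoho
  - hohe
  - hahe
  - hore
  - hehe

hohe

kadati ~ hotosi — Selur k corresponds to Ulkul h word-initially before a back vowel.
kadati ~ hotosi, salrurlo ~ solrurlo — Selur a corresponds to Ulkul o after a consonant, before a consonant other than r, m, n, p, b, f, v.
Applying these to Selur 'kahe':
  kahe → hahe   (k→h word-initially before a back vowel)
  hahe → hohe   (a→o after a consonant, before a consonant other than r, m, n, p, b, f, v)
So the Ulkul cognate is 'hohe'.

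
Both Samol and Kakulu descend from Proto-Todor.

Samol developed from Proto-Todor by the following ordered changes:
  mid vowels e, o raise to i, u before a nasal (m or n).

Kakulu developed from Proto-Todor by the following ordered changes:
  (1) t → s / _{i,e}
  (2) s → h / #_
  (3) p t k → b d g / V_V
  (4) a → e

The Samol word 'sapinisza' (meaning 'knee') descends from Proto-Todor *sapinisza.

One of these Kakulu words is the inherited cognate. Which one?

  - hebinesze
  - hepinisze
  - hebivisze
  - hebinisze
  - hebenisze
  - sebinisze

Kakulu: *sapinisza > hapinisza > habinisza > hebinisze  (by debuccalisation, intervocalic voicing, vowel merger)
Among the options, 'hebinisze' alone shows every Kakulu change applied in order.

hebinisze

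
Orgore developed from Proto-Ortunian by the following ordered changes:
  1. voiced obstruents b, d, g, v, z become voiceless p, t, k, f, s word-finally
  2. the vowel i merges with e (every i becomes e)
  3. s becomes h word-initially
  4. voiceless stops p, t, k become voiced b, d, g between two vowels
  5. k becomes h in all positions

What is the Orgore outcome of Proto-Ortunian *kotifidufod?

hodefedufot

Orgore: *kotifidufod > kotifidufot > kotefedufot > kodefedufot > hodefedufot  (by final devoicing, vowel merger, intervocalic voicing, unconditioned shift)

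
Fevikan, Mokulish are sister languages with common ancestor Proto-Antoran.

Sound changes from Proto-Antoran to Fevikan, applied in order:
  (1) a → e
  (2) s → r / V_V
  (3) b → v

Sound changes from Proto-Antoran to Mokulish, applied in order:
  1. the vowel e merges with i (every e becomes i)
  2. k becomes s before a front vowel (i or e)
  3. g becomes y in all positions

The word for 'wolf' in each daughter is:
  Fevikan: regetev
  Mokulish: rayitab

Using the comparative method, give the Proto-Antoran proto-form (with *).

*ragetab

Position 6: Fevikan has e, Mokulish has a. Mokulish preserves a here (none of its changes turn any other segment into a), so the proto-segment is *a.
Position 3: Fevikan has g, Mokulish has y. Fevikan preserves g here (none of its changes turn any other segment into g), so the proto-segment is *g.
Continuing position by position gives *ragetab; check it forward:
Fevikan: *ragetab > regeteb > regetev  (by vowel merger, unconditioned shift)
Mokulish: *ragetab
  ragetab → ragitab   [vowel merger]
  ragitab (rule 2 does not apply)
  ragitab → rayitab   [unconditioned shift]
  giving Mokulish rayitab.
Only *ragetab yields all of Fevikan regetev, Mokulish rayitab.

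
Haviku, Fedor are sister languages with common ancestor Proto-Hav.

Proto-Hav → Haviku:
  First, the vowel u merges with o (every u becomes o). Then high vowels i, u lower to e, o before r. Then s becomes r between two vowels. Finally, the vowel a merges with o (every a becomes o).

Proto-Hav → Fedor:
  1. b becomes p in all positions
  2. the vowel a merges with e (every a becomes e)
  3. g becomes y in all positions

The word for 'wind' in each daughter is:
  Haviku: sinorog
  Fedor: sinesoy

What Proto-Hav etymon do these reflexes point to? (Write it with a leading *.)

Position 4: Haviku has o, Fedor has e. Taking the neighbouring segments as reconstructed: Haviku o could go back to *a or *o or *u; Fedor e could go back to *a or *e — the one source consistent with every daughter is *a.
Position 7: Haviku has g, Fedor has y. Haviku preserves g here (none of its changes turn any other segment into g), so the proto-segment is *g.
This points to *sinasog. Verify forward in each daughter:
Haviku: start from *sinasog.
  rule 1: no change — sinasog
  rule 2: no change — sinasog
  rule 3 (rhotacism): sinasog → sinarog
  rule 4 (vowel merger): sinarog → sinorog
  ⇒ Haviku sinorog
Fedor: start from *sinasog.
  rule 1: no change — sinasog
  rule 2 (vowel merger): sinasog → sinesog
  rule 3 (unconditioned shift): sinesog → sinesoy
  ⇒ Fedor sinesoy
Only *sinasog yields all of Haviku sinorog, Fedor sinesoy.

*sinasog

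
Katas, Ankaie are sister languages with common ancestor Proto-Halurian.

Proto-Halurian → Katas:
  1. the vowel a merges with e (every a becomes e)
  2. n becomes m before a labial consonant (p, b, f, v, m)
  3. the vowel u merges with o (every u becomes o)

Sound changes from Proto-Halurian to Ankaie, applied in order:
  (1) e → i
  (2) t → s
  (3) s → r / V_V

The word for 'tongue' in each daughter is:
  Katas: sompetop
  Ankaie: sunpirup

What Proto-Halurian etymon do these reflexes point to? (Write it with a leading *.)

Position 3: Katas has m, Ankaie has n. Ankaie preserves n here (none of its changes turn any other segment into n), so the proto-segment is *n.
Position 6: Katas has t, Ankaie has r. Katas preserves t here (none of its changes turn any other segment into t), so the proto-segment is *t.
Verify the candidate proto-form against each daughter:
Katas: start from *sunpetup.
  rule 1: no change — sunpetup
  rule 2 (nasal place assimilation): sunpetup → sumpetup
  rule 3 (vowel merger): sumpetup → sompetop
  ⇒ Katas sompetop
Ankaie: *sunpetup
  sunpetup → sunpitup   [vowel merger]
  sunpitup → sunpisup   [unconditioned shift]
  sunpisup → sunpirup   [rhotacism]
  giving Ankaie sunpirup.
*sunpetup is the unique common source.

*sunpetup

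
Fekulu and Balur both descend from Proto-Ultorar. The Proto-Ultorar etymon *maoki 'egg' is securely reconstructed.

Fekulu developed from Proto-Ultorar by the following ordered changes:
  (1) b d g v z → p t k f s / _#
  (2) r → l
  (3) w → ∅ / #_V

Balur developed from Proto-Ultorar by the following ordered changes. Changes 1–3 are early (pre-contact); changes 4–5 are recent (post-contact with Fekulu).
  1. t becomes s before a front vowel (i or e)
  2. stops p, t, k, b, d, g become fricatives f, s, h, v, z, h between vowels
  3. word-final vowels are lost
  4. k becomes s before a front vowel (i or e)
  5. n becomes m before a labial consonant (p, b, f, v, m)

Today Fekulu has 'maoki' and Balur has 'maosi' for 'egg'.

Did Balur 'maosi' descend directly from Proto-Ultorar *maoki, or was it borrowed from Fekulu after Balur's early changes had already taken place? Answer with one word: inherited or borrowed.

If inherited, *maoki would pass through all of Balur's changes:
Balur: *maoki > maohi > maoh  (by intervocalic lenition, apocope)
If borrowed from Fekulu 'maoki' after the early changes, it would undergo only the recent ones:
  rule 4 (palatalisation): maoki → maosi
  rule 5 (nasal place assimilation): no change (maosi)
  ⇒ as a loan: maosi
Balur 'maosi' matches the loan outcome 'maosi', not the inherited 'maoh' — it skipped the early Balur changes, so it was borrowed from Fekulu.

borrowed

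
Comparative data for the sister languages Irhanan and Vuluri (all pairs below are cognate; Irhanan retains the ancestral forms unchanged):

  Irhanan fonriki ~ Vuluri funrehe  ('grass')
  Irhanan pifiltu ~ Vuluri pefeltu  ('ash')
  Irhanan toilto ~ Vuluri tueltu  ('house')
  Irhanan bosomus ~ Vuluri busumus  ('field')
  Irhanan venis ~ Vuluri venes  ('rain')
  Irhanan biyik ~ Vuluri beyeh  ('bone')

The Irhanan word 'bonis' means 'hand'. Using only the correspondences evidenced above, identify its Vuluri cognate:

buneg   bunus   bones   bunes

fonriki ~ funrehe — Irhanan o corresponds to Vuluri u after a consonant, before a nasal.
fonriki ~ funrehe, pifiltu ~ pefeltu — Irhanan i corresponds to Vuluri e after a consonant, before a consonant other than r, m, n, p, b, f, v.
Applying these to Irhanan 'bonis':
  bonis → bunis   (o→u after a consonant, before a nasal)
  bunis → bunes   (i→e after a consonant, before a consonant other than r, m, n, p, b, f, v)
So the Vuluri cognate is 'bunes'.

bunes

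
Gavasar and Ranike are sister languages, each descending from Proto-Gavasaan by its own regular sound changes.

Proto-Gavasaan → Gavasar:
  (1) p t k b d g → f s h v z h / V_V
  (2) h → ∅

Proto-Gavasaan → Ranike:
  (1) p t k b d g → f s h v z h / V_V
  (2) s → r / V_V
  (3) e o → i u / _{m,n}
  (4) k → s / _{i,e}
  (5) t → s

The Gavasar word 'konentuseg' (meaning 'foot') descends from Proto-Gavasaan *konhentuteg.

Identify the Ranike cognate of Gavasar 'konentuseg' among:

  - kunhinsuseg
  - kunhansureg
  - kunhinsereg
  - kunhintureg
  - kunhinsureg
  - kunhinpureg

Ranike: *konhentuteg
  konhentuteg → konhentuseg   [intervocalic lenition]
  konhentuseg → konhentureg   [rhotacism]
  konhentureg → kunhintureg   [pre-nasal raising]
  kunhintureg (rule 4 does not apply)
  kunhintureg → kunhinsureg   [unconditioned shift]
  giving Ranike kunhinsureg.
Only 'kunhinsureg' matches the regular Ranike development of *konhentuteg.

kunhinsureg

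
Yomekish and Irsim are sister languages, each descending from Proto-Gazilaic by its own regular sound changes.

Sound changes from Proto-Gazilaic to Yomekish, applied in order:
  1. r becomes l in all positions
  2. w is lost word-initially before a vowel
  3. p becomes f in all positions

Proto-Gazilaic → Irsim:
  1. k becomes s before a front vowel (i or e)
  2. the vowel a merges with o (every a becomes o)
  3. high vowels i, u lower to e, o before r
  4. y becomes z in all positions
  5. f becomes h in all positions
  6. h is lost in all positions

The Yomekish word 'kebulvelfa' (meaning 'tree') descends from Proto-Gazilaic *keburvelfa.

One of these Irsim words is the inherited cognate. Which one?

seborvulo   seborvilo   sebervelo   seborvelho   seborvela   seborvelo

seborvelo

Irsim: *keburvelfa
  keburvelfa → seburvelfa   [palatalisation]
  seburvelfa → seburvelfo   [vowel merger]
  seburvelfo → seborvelfo   [pre-rhotic lowering]
  seborvelfo (rule 4 does not apply)
  seborvelfo → seborvelho   [unconditioned shift]
  seborvelho → seborvelo   [h-loss]
  giving Irsim seborvelo.
Among the options, 'seborvelo' alone shows every Irsim change applied in order.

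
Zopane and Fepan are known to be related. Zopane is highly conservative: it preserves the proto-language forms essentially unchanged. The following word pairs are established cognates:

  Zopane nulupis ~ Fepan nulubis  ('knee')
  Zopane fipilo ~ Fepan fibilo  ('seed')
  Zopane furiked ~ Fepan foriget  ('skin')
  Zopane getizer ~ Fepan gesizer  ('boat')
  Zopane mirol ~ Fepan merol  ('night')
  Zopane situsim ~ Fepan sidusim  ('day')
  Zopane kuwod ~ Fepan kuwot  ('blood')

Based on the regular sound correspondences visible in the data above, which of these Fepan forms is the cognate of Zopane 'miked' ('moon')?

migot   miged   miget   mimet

miget

furiked ~ foriget — Zopane k corresponds to Fepan g between vowels (before a front vowel).
furiked ~ foriget, kuwod ~ kuwot — Zopane d corresponds to Fepan t word-finally.
Applying these to Zopane 'miked':
  miked → miged   (k→g between vowels (before a front vowel))
  miged → miget   (d→t word-finally)
So the Fepan cognate is 'miget'.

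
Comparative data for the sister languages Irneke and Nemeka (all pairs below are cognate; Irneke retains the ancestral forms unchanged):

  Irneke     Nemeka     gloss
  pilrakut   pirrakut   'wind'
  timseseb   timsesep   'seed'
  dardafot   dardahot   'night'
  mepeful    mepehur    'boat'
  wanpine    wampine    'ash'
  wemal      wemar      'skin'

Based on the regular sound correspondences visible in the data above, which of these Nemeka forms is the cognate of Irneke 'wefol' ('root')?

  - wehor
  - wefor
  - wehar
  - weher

wehor

dardafot ~ dardahot — Irneke f corresponds to Nemeka h between vowels (before a back vowel).
mepeful ~ mepehur, wemal ~ wemar — Irneke l corresponds to Nemeka r word-finally.
Applying these to Irneke 'wefol':
  wefol → wehol   (f→h between vowels (before a back vowel))
  wehol → wehor   (l→r word-finally)
So the Nemeka cognate is 'wehor'.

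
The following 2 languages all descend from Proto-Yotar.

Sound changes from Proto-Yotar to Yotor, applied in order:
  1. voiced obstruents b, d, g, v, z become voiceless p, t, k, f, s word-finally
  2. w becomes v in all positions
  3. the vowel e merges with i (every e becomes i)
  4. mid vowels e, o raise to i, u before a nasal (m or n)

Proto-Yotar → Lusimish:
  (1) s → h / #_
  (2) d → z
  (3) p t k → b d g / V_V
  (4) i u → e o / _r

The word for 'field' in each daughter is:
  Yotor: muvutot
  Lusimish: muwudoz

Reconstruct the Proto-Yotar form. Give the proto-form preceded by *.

*muwutod

Position 7: Yotor has t, Lusimish has z. Taking the neighbouring segments as reconstructed: Yotor t could go back to *t or *d; Lusimish z could go back to *d or *z — the one source consistent with every daughter is *d.
Position 5: Yotor has t, Lusimish has d. In Lusimish, d can only continue *t, so the proto-segment is *t.
Position 3: Yotor has v, Lusimish has w. Lusimish preserves w here (none of its changes turn any other segment into w), so the proto-segment is *w.
This points to *muwutod. Verify forward in each daughter:
Yotor: *muwutod > muwutot > muvutot  (by final devoicing, unconditioned shift)
Lusimish: *muwutod > muwutoz > muwudoz  (by unconditioned shift, intervocalic voicing)
Only *muwutod yields all of Yotor muvutot, Lusimish muwudoz.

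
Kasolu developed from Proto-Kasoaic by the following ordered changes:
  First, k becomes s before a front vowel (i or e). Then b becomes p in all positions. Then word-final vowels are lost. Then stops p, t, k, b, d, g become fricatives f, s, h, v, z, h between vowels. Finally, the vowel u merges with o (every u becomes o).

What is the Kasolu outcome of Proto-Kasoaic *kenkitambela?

sensisampel

Kasolu: start from *kenkitambela.
  rule 1 (palatalisation): kenkitambela → sensitambela
  rule 2 (unconditioned shift): sensitambela → sensitampela
  rule 3 (apocope): sensitampela → sensitampel
  rule 4 (intervocalic lenition): sensitampel → sensisampel
  rule 5: no change — sensisampel
  ⇒ Kasolu sensisampel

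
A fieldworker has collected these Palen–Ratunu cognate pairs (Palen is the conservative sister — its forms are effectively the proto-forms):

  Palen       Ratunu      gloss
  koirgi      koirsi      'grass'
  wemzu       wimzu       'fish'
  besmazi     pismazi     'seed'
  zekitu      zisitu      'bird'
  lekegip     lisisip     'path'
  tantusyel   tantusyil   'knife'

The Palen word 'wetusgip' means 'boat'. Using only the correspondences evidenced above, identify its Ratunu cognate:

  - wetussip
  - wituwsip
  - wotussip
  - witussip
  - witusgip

witussip

besmazi ~ pismazi, zekitu ~ zisitu — Palen e corresponds to Ratunu i after a consonant, before a consonant other than r, m, n, p, b, f, v.
koirgi ~ koirsi — Palen g corresponds to Ratunu s after a consonant, before a front vowel.
Applying these to Palen 'wetusgip':
  wetusgip → witusgip   (e→i after a consonant, before a consonant other than r, m, n, p, b, f, v)
  witusgip → witussip   (g→s after a consonant, before a front vowel)
So the Ratunu cognate is 'witussip'.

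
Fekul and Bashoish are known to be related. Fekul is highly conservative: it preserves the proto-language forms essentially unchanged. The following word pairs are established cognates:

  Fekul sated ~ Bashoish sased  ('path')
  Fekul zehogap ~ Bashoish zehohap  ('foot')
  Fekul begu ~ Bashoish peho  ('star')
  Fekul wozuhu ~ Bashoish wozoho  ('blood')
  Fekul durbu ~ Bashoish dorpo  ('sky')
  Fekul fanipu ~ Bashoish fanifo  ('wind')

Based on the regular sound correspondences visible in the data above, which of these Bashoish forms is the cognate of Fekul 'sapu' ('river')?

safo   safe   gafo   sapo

safo

fanipu ~ fanifo — Fekul p corresponds to Bashoish f between vowels (before a back vowel).
begu ~ peho, wozuhu ~ wozoho — Fekul u corresponds to Bashoish o word-finally.
Applying these to Fekul 'sapu':
  sapu → safu   (p→f between vowels (before a back vowel))
  safu → safo   (u→o word-finally)
So the Bashoish cognate is 'safo'.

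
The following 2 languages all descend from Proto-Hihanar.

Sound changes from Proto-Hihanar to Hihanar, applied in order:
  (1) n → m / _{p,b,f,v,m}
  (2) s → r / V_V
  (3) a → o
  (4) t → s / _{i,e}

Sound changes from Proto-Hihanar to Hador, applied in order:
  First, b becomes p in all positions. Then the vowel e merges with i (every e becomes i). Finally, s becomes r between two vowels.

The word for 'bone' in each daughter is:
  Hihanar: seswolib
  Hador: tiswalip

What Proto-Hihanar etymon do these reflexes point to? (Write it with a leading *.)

Position 1: Hihanar has s, Hador has t. Hador preserves t here (none of its changes turn any other segment into t), so the proto-segment is *t.
Position 5: Hihanar has o, Hador has a. Hador preserves a here (none of its changes turn any other segment into a), so the proto-segment is *a.
Position 2: Hihanar has e, Hador has i. Hihanar preserves e here (none of its changes turn any other segment into e), so the proto-segment is *e.
This points to *teswalib. Verify forward in each daughter:
Hihanar: start from *teswalib.
  rule 1: no change — teswalib
  rule 2: no change — teswalib
  rule 3 (vowel merger): teswalib → teswolib
  rule 4 (palatalisation): teswolib → seswolib
  ⇒ Hihanar seswolib
Hador: *teswalib
  teswalib → teswalip   [unconditioned shift]
  teswalip → tiswalip   [vowel merger]
  tiswalip (rule 3 does not apply)
  giving Hador tiswalip.
No other proto-form is consistent with every reflex, so the reconstruction is *teswalib.

*teswalib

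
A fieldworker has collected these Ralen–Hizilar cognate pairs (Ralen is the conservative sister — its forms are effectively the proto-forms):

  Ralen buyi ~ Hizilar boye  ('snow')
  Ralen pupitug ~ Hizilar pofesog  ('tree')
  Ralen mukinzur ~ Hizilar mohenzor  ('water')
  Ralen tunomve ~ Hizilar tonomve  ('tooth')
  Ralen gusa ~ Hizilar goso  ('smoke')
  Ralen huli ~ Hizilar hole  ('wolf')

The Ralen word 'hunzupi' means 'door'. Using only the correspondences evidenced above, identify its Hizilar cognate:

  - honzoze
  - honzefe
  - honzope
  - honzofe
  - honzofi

tunomve ~ tonomve — Ralen u corresponds to Hizilar o after a consonant, before a nasal.
pupitug ~ pofesog — Ralen u corresponds to Hizilar o after a consonant, before a labial obstruent.
pupitug ~ pofesog — Ralen p corresponds to Hizilar f between vowels (before a front vowel).
buyi ~ boye, huli ~ hole — Ralen i corresponds to Hizilar e word-finally.
Applying these to Ralen 'hunzupi':
  hunzupi → honzupi   (u→o after a consonant, before a nasal)
  honzupi → honzopi   (u→o after a consonant, before a labial obstruent)
  honzopi → honzofi   (p→f between vowels (before a front vowel))
  honzofi → honzofe   (i→e word-finally)
So the Hizilar cognate is 'honzofe'.

honzofe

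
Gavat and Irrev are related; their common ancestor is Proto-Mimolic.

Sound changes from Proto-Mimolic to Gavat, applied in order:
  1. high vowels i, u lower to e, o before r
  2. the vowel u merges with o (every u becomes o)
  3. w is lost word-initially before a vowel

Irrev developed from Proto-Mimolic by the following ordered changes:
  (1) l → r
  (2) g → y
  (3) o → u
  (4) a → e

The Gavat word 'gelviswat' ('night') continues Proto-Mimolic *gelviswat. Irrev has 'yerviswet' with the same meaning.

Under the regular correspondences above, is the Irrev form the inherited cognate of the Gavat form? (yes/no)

Derive the expected Irrev reflex of *gelviswat:
Irrev: start from *gelviswat.
  rule 1 (unconditioned shift): gelviswat → gerviswat
  rule 2 (unconditioned shift): gerviswat → yerviswat
  rule 3: no change — yerviswat
  rule 4 (vowel merger): yerviswat → yerviswet
  ⇒ Irrev yerviswet
Irrev 'yerviswet' matches the regular reflex exactly, so the pair is cognate.

yes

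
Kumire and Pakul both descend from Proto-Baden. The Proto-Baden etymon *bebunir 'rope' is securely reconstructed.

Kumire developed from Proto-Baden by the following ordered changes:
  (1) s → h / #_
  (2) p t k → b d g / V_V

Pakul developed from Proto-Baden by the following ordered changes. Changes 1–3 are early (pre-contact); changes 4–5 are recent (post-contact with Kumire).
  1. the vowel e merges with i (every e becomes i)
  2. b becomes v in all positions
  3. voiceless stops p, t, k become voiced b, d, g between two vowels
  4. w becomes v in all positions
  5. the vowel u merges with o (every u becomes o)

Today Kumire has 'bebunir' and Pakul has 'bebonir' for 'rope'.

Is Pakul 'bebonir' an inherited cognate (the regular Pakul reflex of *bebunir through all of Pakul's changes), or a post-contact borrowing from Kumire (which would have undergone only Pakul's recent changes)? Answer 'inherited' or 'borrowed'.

If inherited, *bebunir would pass through all of Pakul's changes:
Pakul: *bebunir > bibunir > vivunir > vivonir  (by vowel merger, unconditioned shift, vowel merger)
If borrowed from Kumire 'bebunir' after the early changes, it would undergo only the recent ones:
  rule 4 (unconditioned shift): no change (bebunir)
  rule 5 (vowel merger): bebunir → bebonir
  ⇒ as a loan: bebonir
Pakul 'bebonir' matches the loan outcome 'bebonir', not the inherited 'vivonir' — it skipped the early Pakul changes, so it was borrowed from Kumire.

borrowed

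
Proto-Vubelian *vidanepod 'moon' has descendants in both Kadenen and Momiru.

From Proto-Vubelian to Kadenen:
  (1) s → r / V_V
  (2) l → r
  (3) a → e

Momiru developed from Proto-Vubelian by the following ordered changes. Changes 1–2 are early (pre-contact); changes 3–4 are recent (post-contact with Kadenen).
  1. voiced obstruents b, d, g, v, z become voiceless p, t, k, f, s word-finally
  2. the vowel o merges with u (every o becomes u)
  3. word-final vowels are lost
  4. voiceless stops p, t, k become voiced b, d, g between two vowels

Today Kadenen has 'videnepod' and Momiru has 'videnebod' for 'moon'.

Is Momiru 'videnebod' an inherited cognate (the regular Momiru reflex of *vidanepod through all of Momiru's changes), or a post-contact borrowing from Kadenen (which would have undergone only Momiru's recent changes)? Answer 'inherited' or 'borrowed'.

borrowed

If inherited, *vidanepod would pass through all of Momiru's changes:
Momiru: *vidanepod
  vidanepod → vidanepot   [final devoicing]
  vidanepot → vidaneput   [vowel merger]
  vidaneput (rule 3 does not apply)
  vidaneput → vidanebut   [intervocalic voicing]
  giving Momiru vidanebut.
If borrowed from Kadenen 'videnepod' after the early changes, it would undergo only the recent ones:
  rule 3 (apocope): no change (videnepod)
  rule 4 (intervocalic voicing): videnepod → videnebod
  ⇒ as a loan: videnebod
Momiru 'videnebod' matches the loan outcome 'videnebod', not the inherited 'vidanebut' — it skipped the early Momiru changes, so it was borrowed from Kadenen.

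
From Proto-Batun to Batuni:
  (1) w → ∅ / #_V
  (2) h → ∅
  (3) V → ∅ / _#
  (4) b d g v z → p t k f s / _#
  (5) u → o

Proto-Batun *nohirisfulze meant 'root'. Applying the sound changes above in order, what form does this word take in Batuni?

noirisfols

Batuni: start from *nohirisfulze.
  rule 1: no change — nohirisfulze
  rule 2 (h-loss): nohirisfulze → noirisfulze
  rule 3 (apocope): noirisfulze → noirisfulz
  rule 4 (final devoicing): noirisfulz → noirisfuls
  rule 5 (vowel merger): noirisfuls → noirisfols
  ⇒ Batuni noirisfols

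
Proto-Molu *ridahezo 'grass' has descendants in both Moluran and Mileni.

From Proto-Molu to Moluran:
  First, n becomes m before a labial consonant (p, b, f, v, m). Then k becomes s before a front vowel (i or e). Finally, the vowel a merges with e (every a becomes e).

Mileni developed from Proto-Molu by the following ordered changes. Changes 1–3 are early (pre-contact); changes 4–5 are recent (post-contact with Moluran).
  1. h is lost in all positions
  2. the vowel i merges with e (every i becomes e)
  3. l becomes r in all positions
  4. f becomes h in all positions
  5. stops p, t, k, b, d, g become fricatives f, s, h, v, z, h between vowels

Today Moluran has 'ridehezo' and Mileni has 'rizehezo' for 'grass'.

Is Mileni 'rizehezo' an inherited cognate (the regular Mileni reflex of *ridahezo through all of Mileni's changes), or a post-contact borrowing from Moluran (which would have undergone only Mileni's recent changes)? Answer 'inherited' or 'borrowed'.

borrowed

If inherited, *ridahezo would pass through all of Mileni's changes:
Mileni: *ridahezo
  ridahezo → ridaezo   [h-loss]
  ridaezo → redaezo   [vowel merger]
  redaezo (rule 3 does not apply)
  redaezo (rule 4 does not apply)
  redaezo → rezaezo   [intervocalic lenition]
  giving Mileni rezaezo.
If borrowed from Moluran 'ridehezo' after the early changes, it would undergo only the recent ones:
  rule 4 (unconditioned shift): no change (ridehezo)
  rule 5 (intervocalic lenition): ridehezo → rizehezo
  ⇒ as a loan: rizehezo
Mileni 'rizehezo' matches the loan outcome 'rizehezo', not the inherited 'rezaezo' — it skipped the early Mileni changes, so it was borrowed from Moluran.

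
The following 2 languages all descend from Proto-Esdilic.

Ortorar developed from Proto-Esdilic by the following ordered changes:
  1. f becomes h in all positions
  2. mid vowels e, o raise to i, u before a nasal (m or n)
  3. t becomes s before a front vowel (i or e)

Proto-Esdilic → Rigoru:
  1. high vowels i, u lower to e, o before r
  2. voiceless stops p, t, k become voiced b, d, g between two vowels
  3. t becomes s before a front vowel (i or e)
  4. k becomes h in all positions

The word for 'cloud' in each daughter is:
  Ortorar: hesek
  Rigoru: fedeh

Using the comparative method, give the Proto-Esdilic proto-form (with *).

*fetek

Position 5: Ortorar has k, Rigoru has h. Ortorar preserves k here (none of its changes turn any other segment into k), so the proto-segment is *k.
Position 3: Ortorar has s, Rigoru has d. Taking the neighbouring segments as reconstructed: Ortorar s could go back to *t or *s; Rigoru d could go back to *t or *d — the one source consistent with every daughter is *t.
Verify the candidate proto-form against each daughter:
Ortorar: *fetek
  fetek → hetek   [unconditioned shift]
  hetek (rule 2 does not apply)
  hetek → hesek   [palatalisation]
  giving Ortorar hesek.
Rigoru: start from *fetek.
  rule 1: no change — fetek
  rule 2 (intervocalic voicing): fetek → fedek
  rule 3: no change — fedek
  rule 4 (unconditioned shift): fedek → fedeh
  ⇒ Rigoru fedeh
Only *fetek yields all of Ortorar hesek, Rigoru fedeh.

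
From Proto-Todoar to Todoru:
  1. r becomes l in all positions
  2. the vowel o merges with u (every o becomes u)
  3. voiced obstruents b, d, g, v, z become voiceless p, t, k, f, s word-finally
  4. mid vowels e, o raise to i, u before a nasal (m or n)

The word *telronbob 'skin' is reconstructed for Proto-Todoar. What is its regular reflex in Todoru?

tellunbup

Todoru: *telronbob
  telronbob → tellonbob   [unconditioned shift]
  tellonbob → tellunbub   [vowel merger]
  tellunbub → tellunbup   [final devoicing]
  tellunbup (rule 4 does not apply)
  giving Todoru tellunbup.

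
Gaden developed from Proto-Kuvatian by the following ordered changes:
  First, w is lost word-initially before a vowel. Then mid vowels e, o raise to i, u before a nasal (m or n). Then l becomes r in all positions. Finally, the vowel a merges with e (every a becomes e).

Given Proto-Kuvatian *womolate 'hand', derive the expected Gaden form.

umorete

Gaden: *womolate
  womolate → omolate   [glide loss]
  omolate → umolate   [pre-nasal raising]
  umolate → umorate   [unconditioned shift]
  umorate → umorete   [vowel merger]
  giving Gaden umorete.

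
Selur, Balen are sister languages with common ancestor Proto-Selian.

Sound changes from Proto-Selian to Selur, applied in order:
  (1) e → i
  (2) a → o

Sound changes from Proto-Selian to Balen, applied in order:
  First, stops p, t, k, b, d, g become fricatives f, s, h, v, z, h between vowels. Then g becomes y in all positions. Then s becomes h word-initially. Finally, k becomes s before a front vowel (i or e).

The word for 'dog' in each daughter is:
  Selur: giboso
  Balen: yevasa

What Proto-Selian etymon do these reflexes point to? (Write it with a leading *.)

*gebasa

Position 6: Selur has o, Balen has a. Balen preserves a here (none of its changes turn any other segment into a), so the proto-segment is *a.
Position 4: Selur has o, Balen has a. Balen preserves a here (none of its changes turn any other segment into a), so the proto-segment is *a.
This points to *gebasa. Verify forward in each daughter:
Selur: start from *gebasa.
  rule 1 (vowel merger): gebasa → gibasa
  rule 2 (vowel merger): gibasa → giboso
  ⇒ Selur giboso
Balen: start from *gebasa.
  rule 1 (intervocalic lenition): gebasa → gevasa
  rule 2 (unconditioned shift): gevasa → yevasa
  rule 3: no change — yevasa
  rule 4: no change — yevasa
  ⇒ Balen yevasa
Only *gebasa yields all of Selur giboso, Balen yevasa.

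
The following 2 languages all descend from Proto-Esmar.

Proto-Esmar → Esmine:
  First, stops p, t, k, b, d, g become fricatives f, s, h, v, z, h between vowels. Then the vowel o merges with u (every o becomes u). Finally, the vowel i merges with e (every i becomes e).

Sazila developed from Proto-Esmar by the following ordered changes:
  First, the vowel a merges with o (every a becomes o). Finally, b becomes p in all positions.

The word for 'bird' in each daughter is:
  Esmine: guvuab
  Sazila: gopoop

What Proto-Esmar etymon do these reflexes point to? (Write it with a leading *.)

Position 4: Esmine has u, Sazila has o. Taking the neighbouring segments as reconstructed: Esmine u could go back to *o or *u; Sazila o could go back to *a or *o — the one source consistent with every daughter is *o.
Position 2: Esmine has u, Sazila has o. Taking the neighbouring segments as reconstructed: Esmine u could go back to *o or *u; Sazila o could go back to *a or *o — the one source consistent with every daughter is *o.
Position 5: Esmine has a, Sazila has o. Esmine preserves a here (none of its changes turn any other segment into a), so the proto-segment is *a.
Verify the candidate proto-form against each daughter:
Esmine: start from *goboab.
  rule 1 (intervocalic lenition): goboab → govoab
  rule 2 (vowel merger): govoab → guvuab
  rule 3: no change — guvuab
  ⇒ Esmine guvuab
Sazila: *goboab > goboob > gopoop  (by vowel merger, unconditioned shift)
No other proto-form is consistent with every reflex, so the reconstruction is *goboab.

*goboab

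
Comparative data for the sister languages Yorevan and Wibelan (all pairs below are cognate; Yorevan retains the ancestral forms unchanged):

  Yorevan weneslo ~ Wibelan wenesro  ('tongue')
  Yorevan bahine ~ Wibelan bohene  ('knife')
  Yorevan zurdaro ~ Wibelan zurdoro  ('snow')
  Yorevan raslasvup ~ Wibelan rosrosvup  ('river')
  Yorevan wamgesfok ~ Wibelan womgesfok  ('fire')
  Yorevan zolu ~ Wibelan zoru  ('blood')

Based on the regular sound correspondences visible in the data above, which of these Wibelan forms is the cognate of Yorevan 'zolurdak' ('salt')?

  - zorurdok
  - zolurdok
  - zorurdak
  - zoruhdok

zorurdok

zolu ~ zoru — Yorevan l corresponds to Wibelan r between vowels (before a back vowel).
bahine ~ bohene, raslasvup ~ rosrosvup — Yorevan a corresponds to Wibelan o after a consonant, before a consonant other than r, m, n, p, b, f, v.
Applying these to Yorevan 'zolurdak':
  zolurdak → zorurdak   (l→r between vowels (before a back vowel))
  zorurdak → zorurdok   (a→o after a consonant, before a consonant other than r, m, n, p, b, f, v)
So the Wibelan cognate is 'zorurdok'.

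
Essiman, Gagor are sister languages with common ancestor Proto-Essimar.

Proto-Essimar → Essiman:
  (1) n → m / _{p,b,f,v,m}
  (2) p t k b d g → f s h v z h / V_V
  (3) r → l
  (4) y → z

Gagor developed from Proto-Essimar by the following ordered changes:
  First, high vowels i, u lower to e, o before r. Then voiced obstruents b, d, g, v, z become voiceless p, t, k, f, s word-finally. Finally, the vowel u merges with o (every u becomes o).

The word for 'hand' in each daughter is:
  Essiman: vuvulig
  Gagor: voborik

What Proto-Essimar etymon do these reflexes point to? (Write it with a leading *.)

*vuburig

Position 3: Essiman has v, Gagor has b. Gagor preserves b here (none of its changes turn any other segment into b), so the proto-segment is *b.
Position 2: Essiman has u, Gagor has o. Essiman preserves u here (none of its changes turn any other segment into u), so the proto-segment is *u.
Verify the candidate proto-form against each daughter:
Essiman: start from *vuburig.
  rule 1: no change — vuburig
  rule 2 (intervocalic lenition): vuburig → vuvurig
  rule 3 (unconditioned shift): vuvurig → vuvulig
  rule 4: no change — vuvulig
  ⇒ Essiman vuvulig
Gagor: *vuburig
  vuburig → vuborig   [pre-rhotic lowering]
  vuborig → vuborik   [final devoicing]
  vuborik → voborik   [vowel merger]
  giving Gagor voborik.
Only *vuburig yields all of Essiman vuvulig, Gagor voborik.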